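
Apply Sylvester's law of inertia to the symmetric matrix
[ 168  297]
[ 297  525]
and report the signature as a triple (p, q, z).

Answer: (1, 1, 0)

Derivation:
step 0: pivot 168 → sign +
step 1: pivot -3/56 → sign −
signature = (1, 1, 0)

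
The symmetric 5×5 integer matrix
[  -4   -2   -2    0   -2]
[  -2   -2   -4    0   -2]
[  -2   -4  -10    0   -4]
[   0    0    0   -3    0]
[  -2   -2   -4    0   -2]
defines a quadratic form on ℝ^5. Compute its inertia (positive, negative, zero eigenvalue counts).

Answer: (0, 3, 2)

Derivation:
step 0: pivot -4 → sign −
step 1: pivot -1 → sign −
step 2: pivot -3 → sign −
step 3: row/col 3 already zero → sign 0
step 4: row/col 4 already zero → sign 0
signature = (0, 3, 2)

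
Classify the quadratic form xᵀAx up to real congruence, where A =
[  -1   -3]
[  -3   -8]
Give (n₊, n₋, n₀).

step 0: pivot -1 → sign −
step 1: pivot 1 → sign +
signature = (1, 1, 0)

Answer: (1, 1, 0)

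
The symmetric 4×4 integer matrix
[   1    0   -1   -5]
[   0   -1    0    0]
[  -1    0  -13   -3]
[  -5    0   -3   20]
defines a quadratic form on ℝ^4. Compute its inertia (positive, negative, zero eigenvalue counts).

Answer: (1, 3, 0)

Derivation:
step 0: pivot 1 → sign +
step 1: pivot -1 → sign −
step 2: pivot -14 → sign −
step 3: pivot -3/7 → sign −
signature = (1, 3, 0)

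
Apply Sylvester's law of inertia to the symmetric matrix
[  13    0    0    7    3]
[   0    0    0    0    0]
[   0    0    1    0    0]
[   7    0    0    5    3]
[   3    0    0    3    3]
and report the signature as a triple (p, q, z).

Answer: (4, 0, 1)

Derivation:
step 0: pivot 13 → sign +
step 1: pivot 1 → sign +
step 2: pivot 16/13 → sign +
step 3: pivot 3/4 → sign +
step 4: row/col 4 already zero → sign 0
signature = (4, 0, 1)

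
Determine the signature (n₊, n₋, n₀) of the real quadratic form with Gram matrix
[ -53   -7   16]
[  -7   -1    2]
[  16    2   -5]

Answer: (0, 2, 1)

Derivation:
step 0: pivot -53 → sign −
step 1: pivot -4/53 → sign −
step 2: row/col 2 already zero → sign 0
signature = (0, 2, 1)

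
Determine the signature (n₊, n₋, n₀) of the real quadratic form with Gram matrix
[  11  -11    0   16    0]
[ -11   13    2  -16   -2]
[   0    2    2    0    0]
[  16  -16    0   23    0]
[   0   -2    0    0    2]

Answer: (3, 2, 0)

Derivation:
step 0: pivot 11 → sign +
step 1: pivot 2 → sign +
step 2: pivot -3/11 → sign −
step 3: pivot 4 → sign +
step 4: pivot -1 → sign −
signature = (3, 2, 0)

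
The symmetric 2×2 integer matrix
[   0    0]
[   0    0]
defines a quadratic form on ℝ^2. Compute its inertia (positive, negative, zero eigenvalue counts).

step 0: row/col 0 already zero → sign 0
step 1: row/col 1 already zero → sign 0
signature = (0, 0, 2)

Answer: (0, 0, 2)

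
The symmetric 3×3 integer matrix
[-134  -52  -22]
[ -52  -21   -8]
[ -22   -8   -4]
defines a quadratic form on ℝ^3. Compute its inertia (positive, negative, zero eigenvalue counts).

Answer: (0, 3, 0)

Derivation:
step 0: pivot -134 → sign −
step 1: pivot -55/67 → sign −
step 2: pivot -2/55 → sign −
signature = (0, 3, 0)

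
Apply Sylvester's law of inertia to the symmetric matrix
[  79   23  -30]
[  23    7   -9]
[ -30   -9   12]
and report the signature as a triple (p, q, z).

Answer: (3, 0, 0)

Derivation:
step 0: pivot 79 → sign +
step 1: pivot 24/79 → sign +
step 2: pivot 3/8 → sign +
signature = (3, 0, 0)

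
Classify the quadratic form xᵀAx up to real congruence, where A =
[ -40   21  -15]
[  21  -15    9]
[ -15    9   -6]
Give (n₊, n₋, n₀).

Answer: (0, 3, 0)

Derivation:
step 0: pivot -40 → sign −
step 1: pivot -159/40 → sign −
step 2: pivot -3/53 → sign −
signature = (0, 3, 0)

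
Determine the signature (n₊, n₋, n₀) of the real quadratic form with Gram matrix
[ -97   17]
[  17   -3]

step 0: pivot -97 → sign −
step 1: pivot -2/97 → sign −
signature = (0, 2, 0)

Answer: (0, 2, 0)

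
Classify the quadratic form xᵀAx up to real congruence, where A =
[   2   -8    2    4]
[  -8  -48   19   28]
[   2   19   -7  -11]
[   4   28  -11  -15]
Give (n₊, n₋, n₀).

Answer: (3, 1, 0)

Derivation:
step 0: pivot 2 → sign +
step 1: pivot -80 → sign −
step 2: pivot 9/80 → sign +
step 3: pivot 1 → sign +
signature = (3, 1, 0)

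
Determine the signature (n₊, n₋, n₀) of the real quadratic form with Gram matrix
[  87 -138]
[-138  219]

step 0: pivot 87 → sign +
step 1: pivot 3/29 → sign +
signature = (2, 0, 0)

Answer: (2, 0, 0)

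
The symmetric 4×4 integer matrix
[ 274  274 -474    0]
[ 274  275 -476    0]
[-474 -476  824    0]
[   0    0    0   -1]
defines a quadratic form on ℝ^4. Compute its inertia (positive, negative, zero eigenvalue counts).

Answer: (3, 1, 0)

Derivation:
step 0: pivot 274 → sign +
step 1: pivot 1 → sign +
step 2: pivot 2/137 → sign +
step 3: pivot -1 → sign −
signature = (3, 1, 0)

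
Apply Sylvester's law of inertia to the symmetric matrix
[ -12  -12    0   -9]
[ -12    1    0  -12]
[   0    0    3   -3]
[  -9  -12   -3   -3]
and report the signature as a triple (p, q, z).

step 0: pivot -12 → sign −
step 1: pivot 13 → sign +
step 2: pivot 3 → sign +
step 3: pivot 3/52 → sign +
signature = (3, 1, 0)

Answer: (3, 1, 0)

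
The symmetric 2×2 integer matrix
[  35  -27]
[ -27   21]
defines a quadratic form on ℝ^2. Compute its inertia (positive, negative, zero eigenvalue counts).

step 0: pivot 35 → sign +
step 1: pivot 6/35 → sign +
signature = (2, 0, 0)

Answer: (2, 0, 0)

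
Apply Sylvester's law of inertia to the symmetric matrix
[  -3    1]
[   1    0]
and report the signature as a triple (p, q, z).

Answer: (1, 1, 0)

Derivation:
step 0: pivot -3 → sign −
step 1: pivot 1/3 → sign +
signature = (1, 1, 0)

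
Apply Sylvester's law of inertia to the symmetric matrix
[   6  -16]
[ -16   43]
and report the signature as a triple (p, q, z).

Answer: (2, 0, 0)

Derivation:
step 0: pivot 6 → sign +
step 1: pivot 1/3 → sign +
signature = (2, 0, 0)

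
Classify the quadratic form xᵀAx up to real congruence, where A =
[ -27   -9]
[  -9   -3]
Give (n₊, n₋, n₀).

step 0: pivot -27 → sign −
step 1: row/col 1 already zero → sign 0
signature = (0, 1, 1)

Answer: (0, 1, 1)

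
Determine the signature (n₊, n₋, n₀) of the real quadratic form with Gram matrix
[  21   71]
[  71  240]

Answer: (1, 1, 0)

Derivation:
step 0: pivot 21 → sign +
step 1: pivot -1/21 → sign −
signature = (1, 1, 0)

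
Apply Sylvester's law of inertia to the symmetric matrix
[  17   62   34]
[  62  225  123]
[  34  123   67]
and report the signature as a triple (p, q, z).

Answer: (1, 2, 0)

Derivation:
step 0: pivot 17 → sign +
step 1: pivot -19/17 → sign −
step 2: pivot -2/19 → sign −
signature = (1, 2, 0)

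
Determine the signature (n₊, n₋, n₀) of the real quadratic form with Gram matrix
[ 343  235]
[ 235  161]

Answer: (1, 1, 0)

Derivation:
step 0: pivot 343 → sign +
step 1: pivot -2/343 → sign −
signature = (1, 1, 0)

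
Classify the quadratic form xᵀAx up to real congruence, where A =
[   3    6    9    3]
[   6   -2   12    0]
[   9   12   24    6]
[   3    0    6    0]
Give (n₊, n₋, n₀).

step 0: pivot 3 → sign +
step 1: pivot -14 → sign −
step 2: pivot -3/7 → sign −
step 3: row/col 3 already zero → sign 0
signature = (1, 2, 1)

Answer: (1, 2, 1)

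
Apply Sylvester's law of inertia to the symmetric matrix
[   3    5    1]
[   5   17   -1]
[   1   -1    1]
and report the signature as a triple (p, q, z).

Answer: (2, 1, 0)

Derivation:
step 0: pivot 3 → sign +
step 1: pivot 26/3 → sign +
step 2: pivot -2/13 → sign −
signature = (2, 1, 0)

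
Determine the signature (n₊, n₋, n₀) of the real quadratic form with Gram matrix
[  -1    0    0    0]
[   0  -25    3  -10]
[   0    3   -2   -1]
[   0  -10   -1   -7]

Answer: (0, 4, 0)

Derivation:
step 0: pivot -1 → sign −
step 1: pivot -25 → sign −
step 2: pivot -41/25 → sign −
step 3: pivot -2/41 → sign −
signature = (0, 4, 0)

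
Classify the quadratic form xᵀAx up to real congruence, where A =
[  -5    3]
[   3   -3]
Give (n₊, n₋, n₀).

step 0: pivot -5 → sign −
step 1: pivot -6/5 → sign −
signature = (0, 2, 0)

Answer: (0, 2, 0)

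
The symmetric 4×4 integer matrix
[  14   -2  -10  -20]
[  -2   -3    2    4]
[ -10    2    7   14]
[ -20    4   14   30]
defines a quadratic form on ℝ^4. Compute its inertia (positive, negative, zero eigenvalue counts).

step 0: pivot 14 → sign +
step 1: pivot -23/7 → sign −
step 2: pivot -1/23 → sign −
step 3: pivot 2 → sign +
signature = (2, 2, 0)

Answer: (2, 2, 0)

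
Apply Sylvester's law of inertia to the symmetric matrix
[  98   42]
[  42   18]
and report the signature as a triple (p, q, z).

step 0: pivot 98 → sign +
step 1: row/col 1 already zero → sign 0
signature = (1, 0, 1)

Answer: (1, 0, 1)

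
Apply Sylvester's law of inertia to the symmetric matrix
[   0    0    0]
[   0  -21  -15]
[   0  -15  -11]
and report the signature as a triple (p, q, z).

Answer: (0, 2, 1)

Derivation:
step 0: pivot -21 → sign −
step 1: pivot -2/7 → sign −
step 2: row/col 2 already zero → sign 0
signature = (0, 2, 1)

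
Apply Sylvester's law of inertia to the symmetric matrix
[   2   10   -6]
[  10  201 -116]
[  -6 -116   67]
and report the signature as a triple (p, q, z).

Answer: (3, 0, 0)

Derivation:
step 0: pivot 2 → sign +
step 1: pivot 151 → sign +
step 2: pivot 3/151 → sign +
signature = (3, 0, 0)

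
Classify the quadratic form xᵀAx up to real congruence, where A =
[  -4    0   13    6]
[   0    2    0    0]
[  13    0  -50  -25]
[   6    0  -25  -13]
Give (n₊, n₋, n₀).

step 0: pivot -4 → sign −
step 1: pivot 2 → sign +
step 2: pivot -31/4 → sign −
step 3: pivot -3/31 → sign −
signature = (1, 3, 0)

Answer: (1, 3, 0)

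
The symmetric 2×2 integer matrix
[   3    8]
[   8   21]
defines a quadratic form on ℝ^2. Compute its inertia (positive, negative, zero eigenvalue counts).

Answer: (1, 1, 0)

Derivation:
step 0: pivot 3 → sign +
step 1: pivot -1/3 → sign −
signature = (1, 1, 0)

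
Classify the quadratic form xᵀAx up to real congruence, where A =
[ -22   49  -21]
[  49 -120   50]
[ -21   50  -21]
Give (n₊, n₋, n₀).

step 0: pivot -22 → sign −
step 1: pivot -239/22 → sign −
step 2: pivot 1/239 → sign +
signature = (1, 2, 0)

Answer: (1, 2, 0)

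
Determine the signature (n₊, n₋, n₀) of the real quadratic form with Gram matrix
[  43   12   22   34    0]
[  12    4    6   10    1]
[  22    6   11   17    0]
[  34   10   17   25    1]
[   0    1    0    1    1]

step 0: pivot 43 → sign +
step 1: pivot 28/43 → sign +
step 2: pivot -2/7 → sign −
step 3: pivot -2 → sign −
step 4: pivot -3/8 → sign −
signature = (2, 3, 0)

Answer: (2, 3, 0)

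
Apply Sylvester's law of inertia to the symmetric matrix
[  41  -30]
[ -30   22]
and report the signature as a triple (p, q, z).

Answer: (2, 0, 0)

Derivation:
step 0: pivot 41 → sign +
step 1: pivot 2/41 → sign +
signature = (2, 0, 0)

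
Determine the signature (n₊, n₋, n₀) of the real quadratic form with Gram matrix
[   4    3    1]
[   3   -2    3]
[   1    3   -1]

step 0: pivot 4 → sign +
step 1: pivot -17/4 → sign −
step 2: pivot -1/17 → sign −
signature = (1, 2, 0)

Answer: (1, 2, 0)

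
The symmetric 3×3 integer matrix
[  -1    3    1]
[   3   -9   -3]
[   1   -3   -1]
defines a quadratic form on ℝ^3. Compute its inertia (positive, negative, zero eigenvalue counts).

step 0: pivot -1 → sign −
step 1: row/col 1 already zero → sign 0
step 2: row/col 2 already zero → sign 0
signature = (0, 1, 2)

Answer: (0, 1, 2)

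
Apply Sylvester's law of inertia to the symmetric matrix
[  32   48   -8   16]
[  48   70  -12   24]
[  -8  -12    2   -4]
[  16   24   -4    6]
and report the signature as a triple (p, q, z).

step 0: pivot 32 → sign +
step 1: pivot -2 → sign −
step 2: pivot -2 → sign −
step 3: row/col 3 already zero → sign 0
signature = (1, 2, 1)

Answer: (1, 2, 1)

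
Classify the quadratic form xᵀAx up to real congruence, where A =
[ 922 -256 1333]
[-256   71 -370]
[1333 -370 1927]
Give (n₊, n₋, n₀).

step 0: pivot 922 → sign +
step 1: pivot -37/461 → sign −
step 2: pivot -3/74 → sign −
signature = (1, 2, 0)

Answer: (1, 2, 0)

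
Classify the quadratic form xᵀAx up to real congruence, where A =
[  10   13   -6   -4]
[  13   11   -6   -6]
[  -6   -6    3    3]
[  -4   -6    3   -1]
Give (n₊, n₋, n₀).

step 0: pivot 10 → sign +
step 1: pivot -59/10 → sign −
step 2: pivot -3/59 → sign −
step 3: row/col 3 already zero → sign 0
signature = (1, 2, 1)

Answer: (1, 2, 1)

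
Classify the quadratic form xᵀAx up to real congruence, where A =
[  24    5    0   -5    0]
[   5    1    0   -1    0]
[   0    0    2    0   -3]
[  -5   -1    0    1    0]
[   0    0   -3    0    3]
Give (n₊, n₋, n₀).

Answer: (2, 2, 1)

Derivation:
step 0: pivot 24 → sign +
step 1: pivot -1/24 → sign −
step 2: pivot 2 → sign +
step 3: pivot -3/2 → sign −
step 4: row/col 4 already zero → sign 0
signature = (2, 2, 1)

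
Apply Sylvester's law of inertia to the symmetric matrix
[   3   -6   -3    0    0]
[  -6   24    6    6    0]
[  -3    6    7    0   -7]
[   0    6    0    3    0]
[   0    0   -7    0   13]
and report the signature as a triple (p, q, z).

Answer: (4, 0, 1)

Derivation:
step 0: pivot 3 → sign +
step 1: pivot 12 → sign +
step 2: pivot 4 → sign +
step 3: pivot 3/4 → sign +
step 4: row/col 4 already zero → sign 0
signature = (4, 0, 1)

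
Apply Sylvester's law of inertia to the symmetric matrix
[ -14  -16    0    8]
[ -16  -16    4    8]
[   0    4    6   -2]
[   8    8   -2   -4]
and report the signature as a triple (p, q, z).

step 0: pivot -14 → sign −
step 1: pivot 16/7 → sign +
step 2: pivot -1 → sign −
step 3: row/col 3 already zero → sign 0
signature = (1, 2, 1)

Answer: (1, 2, 1)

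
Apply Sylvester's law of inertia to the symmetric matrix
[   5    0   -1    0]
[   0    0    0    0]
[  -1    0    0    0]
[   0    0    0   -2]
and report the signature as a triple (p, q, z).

Answer: (1, 2, 1)

Derivation:
step 0: pivot 5 → sign +
step 1: pivot -1/5 → sign −
step 2: pivot -2 → sign −
step 3: row/col 3 already zero → sign 0
signature = (1, 2, 1)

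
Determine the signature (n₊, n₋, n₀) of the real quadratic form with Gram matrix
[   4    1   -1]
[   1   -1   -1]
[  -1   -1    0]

step 0: pivot 4 → sign +
step 1: pivot -5/4 → sign −
step 2: pivot 1/5 → sign +
signature = (2, 1, 0)

Answer: (2, 1, 0)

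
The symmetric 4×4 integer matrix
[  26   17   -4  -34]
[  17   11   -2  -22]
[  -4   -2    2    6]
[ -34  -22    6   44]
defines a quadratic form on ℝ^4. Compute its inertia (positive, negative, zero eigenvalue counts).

Answer: (2, 2, 0)

Derivation:
step 0: pivot 26 → sign +
step 1: pivot -3/26 → sign −
step 2: pivot 14/3 → sign +
step 3: pivot -6/7 → sign −
signature = (2, 2, 0)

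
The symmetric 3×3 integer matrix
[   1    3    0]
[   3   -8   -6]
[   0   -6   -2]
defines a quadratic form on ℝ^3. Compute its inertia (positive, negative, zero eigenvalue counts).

step 0: pivot 1 → sign +
step 1: pivot -17 → sign −
step 2: pivot 2/17 → sign +
signature = (2, 1, 0)

Answer: (2, 1, 0)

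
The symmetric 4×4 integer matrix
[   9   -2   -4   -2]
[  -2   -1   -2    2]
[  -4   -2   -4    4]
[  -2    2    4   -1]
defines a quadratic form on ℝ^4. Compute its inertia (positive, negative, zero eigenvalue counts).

Answer: (2, 1, 1)

Derivation:
step 0: pivot 9 → sign +
step 1: pivot -13/9 → sign −
step 2: pivot 3/13 → sign +
step 3: row/col 3 already zero → sign 0
signature = (2, 1, 1)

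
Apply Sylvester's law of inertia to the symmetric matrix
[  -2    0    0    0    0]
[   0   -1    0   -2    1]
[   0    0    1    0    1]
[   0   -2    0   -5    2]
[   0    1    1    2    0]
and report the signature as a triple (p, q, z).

Answer: (1, 3, 1)

Derivation:
step 0: pivot -2 → sign −
step 1: pivot -1 → sign −
step 2: pivot 1 → sign +
step 3: pivot -1 → sign −
step 4: row/col 4 already zero → sign 0
signature = (1, 3, 1)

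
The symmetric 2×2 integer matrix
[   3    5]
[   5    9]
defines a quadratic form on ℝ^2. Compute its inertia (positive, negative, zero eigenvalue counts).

Answer: (2, 0, 0)

Derivation:
step 0: pivot 3 → sign +
step 1: pivot 2/3 → sign +
signature = (2, 0, 0)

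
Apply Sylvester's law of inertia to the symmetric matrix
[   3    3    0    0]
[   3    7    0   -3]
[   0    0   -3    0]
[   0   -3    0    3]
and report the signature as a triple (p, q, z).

Answer: (3, 1, 0)

Derivation:
step 0: pivot 3 → sign +
step 1: pivot 4 → sign +
step 2: pivot -3 → sign −
step 3: pivot 3/4 → sign +
signature = (3, 1, 0)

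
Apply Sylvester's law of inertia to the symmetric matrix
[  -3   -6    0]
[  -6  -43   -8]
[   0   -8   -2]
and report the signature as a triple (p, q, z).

step 0: pivot -3 → sign −
step 1: pivot -31 → sign −
step 2: pivot 2/31 → sign +
signature = (1, 2, 0)

Answer: (1, 2, 0)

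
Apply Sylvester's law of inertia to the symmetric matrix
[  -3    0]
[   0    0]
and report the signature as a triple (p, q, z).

Answer: (0, 1, 1)

Derivation:
step 0: pivot -3 → sign −
step 1: row/col 1 already zero → sign 0
signature = (0, 1, 1)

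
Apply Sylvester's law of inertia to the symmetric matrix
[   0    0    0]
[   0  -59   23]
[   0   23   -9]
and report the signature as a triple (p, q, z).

step 0: pivot -59 → sign −
step 1: pivot -2/59 → sign −
step 2: row/col 2 already zero → sign 0
signature = (0, 2, 1)

Answer: (0, 2, 1)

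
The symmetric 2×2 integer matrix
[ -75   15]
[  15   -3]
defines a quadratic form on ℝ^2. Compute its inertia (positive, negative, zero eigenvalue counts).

step 0: pivot -75 → sign −
step 1: row/col 1 already zero → sign 0
signature = (0, 1, 1)

Answer: (0, 1, 1)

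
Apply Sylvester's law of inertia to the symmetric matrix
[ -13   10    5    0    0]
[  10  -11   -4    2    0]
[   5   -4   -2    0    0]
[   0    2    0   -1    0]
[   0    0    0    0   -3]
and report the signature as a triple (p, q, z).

Answer: (1, 4, 0)

Derivation:
step 0: pivot -13 → sign −
step 1: pivot -43/13 → sign −
step 2: pivot -3/43 → sign −
step 3: pivot 1/3 → sign +
step 4: pivot -3 → sign −
signature = (1, 4, 0)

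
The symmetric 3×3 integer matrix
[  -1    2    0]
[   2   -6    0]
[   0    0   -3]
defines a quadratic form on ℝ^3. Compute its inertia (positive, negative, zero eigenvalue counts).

step 0: pivot -1 → sign −
step 1: pivot -2 → sign −
step 2: pivot -3 → sign −
signature = (0, 3, 0)

Answer: (0, 3, 0)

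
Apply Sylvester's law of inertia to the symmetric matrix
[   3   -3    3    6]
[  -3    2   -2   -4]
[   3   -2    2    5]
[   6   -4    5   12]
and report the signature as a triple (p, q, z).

step 0: pivot 3 → sign +
step 1: pivot -1 → sign −
step 2: pivot 4 → sign +
step 3: pivot -1/4 → sign −
signature = (2, 2, 0)

Answer: (2, 2, 0)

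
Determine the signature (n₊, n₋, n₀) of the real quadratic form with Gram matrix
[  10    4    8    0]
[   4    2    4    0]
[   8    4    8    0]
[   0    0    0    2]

Answer: (3, 0, 1)

Derivation:
step 0: pivot 10 → sign +
step 1: pivot 2/5 → sign +
step 2: pivot 2 → sign +
step 3: row/col 3 already zero → sign 0
signature = (3, 0, 1)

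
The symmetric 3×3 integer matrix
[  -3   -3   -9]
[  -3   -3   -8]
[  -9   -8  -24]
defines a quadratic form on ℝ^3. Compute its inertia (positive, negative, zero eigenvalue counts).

Answer: (1, 2, 0)

Derivation:
step 0: pivot -3 → sign −
step 1: pivot 3 → sign +
step 2: pivot -1/3 → sign −
signature = (1, 2, 0)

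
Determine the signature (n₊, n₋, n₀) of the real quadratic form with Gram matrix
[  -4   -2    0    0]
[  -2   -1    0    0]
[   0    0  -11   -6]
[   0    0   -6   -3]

Answer: (1, 2, 1)

Derivation:
step 0: pivot -4 → sign −
step 1: pivot -11 → sign −
step 2: pivot 3/11 → sign +
step 3: row/col 3 already zero → sign 0
signature = (1, 2, 1)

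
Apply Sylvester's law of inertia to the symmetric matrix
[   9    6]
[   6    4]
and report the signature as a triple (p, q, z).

Answer: (1, 0, 1)

Derivation:
step 0: pivot 9 → sign +
step 1: row/col 1 already zero → sign 0
signature = (1, 0, 1)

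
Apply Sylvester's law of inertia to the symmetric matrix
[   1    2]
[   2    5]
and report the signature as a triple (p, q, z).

step 0: pivot 1 → sign +
step 1: pivot 1 → sign +
signature = (2, 0, 0)

Answer: (2, 0, 0)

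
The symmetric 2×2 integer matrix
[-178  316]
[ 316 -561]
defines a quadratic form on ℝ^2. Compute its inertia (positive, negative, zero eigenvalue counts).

Answer: (0, 2, 0)

Derivation:
step 0: pivot -178 → sign −
step 1: pivot -1/89 → sign −
signature = (0, 2, 0)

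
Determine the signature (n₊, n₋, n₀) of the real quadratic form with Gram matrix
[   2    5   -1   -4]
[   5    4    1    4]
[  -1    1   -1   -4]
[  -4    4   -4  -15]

step 0: pivot 2 → sign +
step 1: pivot -17/2 → sign −
step 2: pivot -1/17 → sign −
step 3: pivot 1 → sign +
signature = (2, 2, 0)

Answer: (2, 2, 0)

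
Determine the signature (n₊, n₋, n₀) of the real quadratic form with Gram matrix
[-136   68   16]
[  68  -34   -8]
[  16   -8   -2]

step 0: pivot -136 → sign −
step 1: pivot -2/17 → sign −
step 2: row/col 2 already zero → sign 0
signature = (0, 2, 1)

Answer: (0, 2, 1)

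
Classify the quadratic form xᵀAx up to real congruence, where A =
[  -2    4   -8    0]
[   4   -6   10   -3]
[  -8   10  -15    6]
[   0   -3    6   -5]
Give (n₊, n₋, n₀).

Answer: (1, 3, 0)

Derivation:
step 0: pivot -2 → sign −
step 1: pivot 2 → sign +
step 2: pivot -1 → sign −
step 3: pivot -1/2 → sign −
signature = (1, 3, 0)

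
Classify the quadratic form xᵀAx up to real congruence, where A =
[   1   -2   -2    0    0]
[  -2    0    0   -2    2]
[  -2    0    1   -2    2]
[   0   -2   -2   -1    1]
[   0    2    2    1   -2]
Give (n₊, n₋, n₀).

step 0: pivot 1 → sign +
step 1: pivot -4 → sign −
step 2: pivot 1 → sign +
step 3: pivot -1 → sign −
step 4: row/col 4 already zero → sign 0
signature = (2, 2, 1)

Answer: (2, 2, 1)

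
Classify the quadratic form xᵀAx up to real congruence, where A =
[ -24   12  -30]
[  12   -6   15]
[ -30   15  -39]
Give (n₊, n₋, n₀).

Answer: (0, 2, 1)

Derivation:
step 0: pivot -24 → sign −
step 1: pivot -3/2 → sign −
step 2: row/col 2 already zero → sign 0
signature = (0, 2, 1)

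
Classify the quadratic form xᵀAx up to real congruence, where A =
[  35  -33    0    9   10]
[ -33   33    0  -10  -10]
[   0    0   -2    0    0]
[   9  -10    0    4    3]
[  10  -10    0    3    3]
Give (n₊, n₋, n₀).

step 0: pivot 35 → sign +
step 1: pivot 66/35 → sign +
step 2: pivot -2 → sign −
step 3: pivot 31/66 → sign +
step 4: pivot -1/31 → sign −
signature = (3, 2, 0)

Answer: (3, 2, 0)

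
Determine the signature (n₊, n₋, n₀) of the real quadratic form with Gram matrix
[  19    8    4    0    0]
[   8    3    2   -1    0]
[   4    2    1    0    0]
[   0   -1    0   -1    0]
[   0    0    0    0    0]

step 0: pivot 19 → sign +
step 1: pivot -7/19 → sign −
step 2: pivot 3/7 → sign +
step 3: row/col 3 already zero → sign 0
step 4: row/col 4 already zero → sign 0
signature = (2, 1, 2)

Answer: (2, 1, 2)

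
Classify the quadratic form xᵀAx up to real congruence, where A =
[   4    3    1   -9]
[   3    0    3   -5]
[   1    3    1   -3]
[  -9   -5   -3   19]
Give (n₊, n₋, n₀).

Answer: (2, 2, 0)

Derivation:
step 0: pivot 4 → sign +
step 1: pivot -9/4 → sign −
step 2: pivot 3 → sign +
step 3: pivot -2/9 → sign −
signature = (2, 2, 0)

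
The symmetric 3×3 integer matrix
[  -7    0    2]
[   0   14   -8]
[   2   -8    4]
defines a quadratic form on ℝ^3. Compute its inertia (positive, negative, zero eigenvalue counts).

step 0: pivot -7 → sign −
step 1: pivot 14 → sign +
step 2: row/col 2 already zero → sign 0
signature = (1, 1, 1)

Answer: (1, 1, 1)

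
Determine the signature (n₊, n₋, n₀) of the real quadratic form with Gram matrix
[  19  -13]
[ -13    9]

Answer: (2, 0, 0)

Derivation:
step 0: pivot 19 → sign +
step 1: pivot 2/19 → sign +
signature = (2, 0, 0)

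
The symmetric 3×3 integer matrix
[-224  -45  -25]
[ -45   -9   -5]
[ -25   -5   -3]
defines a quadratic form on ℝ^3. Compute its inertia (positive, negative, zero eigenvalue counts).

step 0: pivot -224 → sign −
step 1: pivot 9/224 → sign +
step 2: pivot -2/9 → sign −
signature = (1, 2, 0)

Answer: (1, 2, 0)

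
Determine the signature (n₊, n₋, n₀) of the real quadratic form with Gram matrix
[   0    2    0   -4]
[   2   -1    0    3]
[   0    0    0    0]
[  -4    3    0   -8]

step 0: pivot -1 → sign −
step 1: pivot 4 → sign +
step 2: row/col 2 already zero → sign 0
step 3: row/col 3 already zero → sign 0
signature = (1, 1, 2)

Answer: (1, 1, 2)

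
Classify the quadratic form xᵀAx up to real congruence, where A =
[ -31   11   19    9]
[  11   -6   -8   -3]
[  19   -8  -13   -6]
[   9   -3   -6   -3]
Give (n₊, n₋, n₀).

Answer: (1, 3, 0)

Derivation:
step 0: pivot -31 → sign −
step 1: pivot -65/31 → sign −
step 2: pivot -3/5 → sign −
step 3: pivot 3/13 → sign +
signature = (1, 3, 0)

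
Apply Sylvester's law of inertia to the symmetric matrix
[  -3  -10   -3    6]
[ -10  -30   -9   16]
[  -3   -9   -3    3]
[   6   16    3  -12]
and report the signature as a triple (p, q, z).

Answer: (2, 2, 0)

Derivation:
step 0: pivot -3 → sign −
step 1: pivot 10/3 → sign +
step 2: pivot -3/10 → sign −
step 3: pivot 6 → sign +
signature = (2, 2, 0)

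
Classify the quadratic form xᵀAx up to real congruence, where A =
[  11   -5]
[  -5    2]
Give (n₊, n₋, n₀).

step 0: pivot 11 → sign +
step 1: pivot -3/11 → sign −
signature = (1, 1, 0)

Answer: (1, 1, 0)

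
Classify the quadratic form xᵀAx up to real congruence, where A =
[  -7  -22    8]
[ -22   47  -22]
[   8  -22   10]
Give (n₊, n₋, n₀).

step 0: pivot -7 → sign −
step 1: pivot 813/7 → sign +
step 2: pivot 2/271 → sign +
signature = (2, 1, 0)

Answer: (2, 1, 0)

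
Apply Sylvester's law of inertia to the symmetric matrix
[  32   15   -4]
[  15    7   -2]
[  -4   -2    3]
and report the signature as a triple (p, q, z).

Answer: (2, 1, 0)

Derivation:
step 0: pivot 32 → sign +
step 1: pivot -1/32 → sign −
step 2: pivot 3 → sign +
signature = (2, 1, 0)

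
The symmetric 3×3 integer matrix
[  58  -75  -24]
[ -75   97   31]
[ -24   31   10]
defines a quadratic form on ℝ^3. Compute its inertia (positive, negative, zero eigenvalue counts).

Answer: (2, 0, 1)

Derivation:
step 0: pivot 58 → sign +
step 1: pivot 1/58 → sign +
step 2: row/col 2 already zero → sign 0
signature = (2, 0, 1)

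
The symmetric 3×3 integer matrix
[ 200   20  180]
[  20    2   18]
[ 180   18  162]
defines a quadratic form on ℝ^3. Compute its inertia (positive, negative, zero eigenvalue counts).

Answer: (1, 0, 2)

Derivation:
step 0: pivot 200 → sign +
step 1: row/col 1 already zero → sign 0
step 2: row/col 2 already zero → sign 0
signature = (1, 0, 2)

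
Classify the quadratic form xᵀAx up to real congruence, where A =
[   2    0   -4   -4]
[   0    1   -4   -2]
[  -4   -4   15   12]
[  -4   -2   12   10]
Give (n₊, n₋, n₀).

step 0: pivot 2 → sign +
step 1: pivot 1 → sign +
step 2: pivot -9 → sign −
step 3: pivot -2/9 → sign −
signature = (2, 2, 0)

Answer: (2, 2, 0)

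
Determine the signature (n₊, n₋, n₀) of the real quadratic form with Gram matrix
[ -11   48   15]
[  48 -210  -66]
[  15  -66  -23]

Answer: (0, 3, 0)

Derivation:
step 0: pivot -11 → sign −
step 1: pivot -6/11 → sign −
step 2: pivot -2 → sign −
signature = (0, 3, 0)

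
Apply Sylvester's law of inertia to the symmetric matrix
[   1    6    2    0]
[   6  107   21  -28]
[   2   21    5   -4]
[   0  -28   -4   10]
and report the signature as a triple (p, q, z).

step 0: pivot 1 → sign +
step 1: pivot 71 → sign +
step 2: pivot -10/71 → sign −
step 3: pivot 2/5 → sign +
signature = (3, 1, 0)

Answer: (3, 1, 0)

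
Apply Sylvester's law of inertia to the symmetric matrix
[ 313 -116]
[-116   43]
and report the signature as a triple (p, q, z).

step 0: pivot 313 → sign +
step 1: pivot 3/313 → sign +
signature = (2, 0, 0)

Answer: (2, 0, 0)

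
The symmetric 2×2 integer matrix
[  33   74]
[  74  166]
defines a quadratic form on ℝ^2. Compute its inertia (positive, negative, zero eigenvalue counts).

Answer: (2, 0, 0)

Derivation:
step 0: pivot 33 → sign +
step 1: pivot 2/33 → sign +
signature = (2, 0, 0)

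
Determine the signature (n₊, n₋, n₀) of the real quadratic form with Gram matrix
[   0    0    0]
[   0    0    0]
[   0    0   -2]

step 0: pivot -2 → sign −
step 1: row/col 1 already zero → sign 0
step 2: row/col 2 already zero → sign 0
signature = (0, 1, 2)

Answer: (0, 1, 2)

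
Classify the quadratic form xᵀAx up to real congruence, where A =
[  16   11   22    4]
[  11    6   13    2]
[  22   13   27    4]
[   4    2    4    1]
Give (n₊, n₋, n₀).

Answer: (2, 2, 0)

Derivation:
step 0: pivot 16 → sign +
step 1: pivot -25/16 → sign −
step 2: pivot -9/25 → sign −
step 3: pivot 1 → sign +
signature = (2, 2, 0)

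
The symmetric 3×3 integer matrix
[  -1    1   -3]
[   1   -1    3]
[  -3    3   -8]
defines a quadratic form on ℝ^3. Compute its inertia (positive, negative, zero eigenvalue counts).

Answer: (1, 1, 1)

Derivation:
step 0: pivot -1 → sign −
step 1: pivot 1 → sign +
step 2: row/col 2 already zero → sign 0
signature = (1, 1, 1)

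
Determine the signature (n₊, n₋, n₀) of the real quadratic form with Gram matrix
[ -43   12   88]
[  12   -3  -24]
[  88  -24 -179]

step 0: pivot -43 → sign −
step 1: pivot 15/43 → sign +
step 2: pivot 1/5 → sign +
signature = (2, 1, 0)

Answer: (2, 1, 0)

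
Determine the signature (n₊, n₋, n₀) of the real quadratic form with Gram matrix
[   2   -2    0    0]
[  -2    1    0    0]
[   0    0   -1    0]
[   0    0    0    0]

step 0: pivot 2 → sign +
step 1: pivot -1 → sign −
step 2: pivot -1 → sign −
step 3: row/col 3 already zero → sign 0
signature = (1, 2, 1)

Answer: (1, 2, 1)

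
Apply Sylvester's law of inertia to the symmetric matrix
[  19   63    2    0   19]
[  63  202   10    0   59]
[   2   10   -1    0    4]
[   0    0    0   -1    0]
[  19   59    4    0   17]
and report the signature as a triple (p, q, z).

step 0: pivot 19 → sign +
step 1: pivot -131/19 → sign −
step 2: pivot 57/131 → sign +
step 3: pivot -1 → sign −
step 4: pivot 6/19 → sign +
signature = (3, 2, 0)

Answer: (3, 2, 0)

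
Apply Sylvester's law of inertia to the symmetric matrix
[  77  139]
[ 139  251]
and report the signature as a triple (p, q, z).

step 0: pivot 77 → sign +
step 1: pivot 6/77 → sign +
signature = (2, 0, 0)

Answer: (2, 0, 0)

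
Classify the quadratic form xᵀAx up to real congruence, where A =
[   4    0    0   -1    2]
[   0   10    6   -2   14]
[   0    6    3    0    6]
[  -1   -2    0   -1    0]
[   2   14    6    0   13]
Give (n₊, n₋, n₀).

Answer: (3, 2, 0)

Derivation:
step 0: pivot 4 → sign +
step 1: pivot 10 → sign +
step 2: pivot -3/5 → sign −
step 3: pivot 3/4 → sign +
step 4: pivot -1 → sign −
signature = (3, 2, 0)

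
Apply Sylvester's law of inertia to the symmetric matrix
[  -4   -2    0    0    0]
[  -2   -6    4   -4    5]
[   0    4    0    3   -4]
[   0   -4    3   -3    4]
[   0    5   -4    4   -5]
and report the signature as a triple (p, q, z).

step 0: pivot -4 → sign −
step 1: pivot -5 → sign −
step 2: pivot 16/5 → sign +
step 3: pivot 3/16 → sign +
step 4: row/col 4 already zero → sign 0
signature = (2, 2, 1)

Answer: (2, 2, 1)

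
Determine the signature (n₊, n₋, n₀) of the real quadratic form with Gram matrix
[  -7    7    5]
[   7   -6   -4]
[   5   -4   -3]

step 0: pivot -7 → sign −
step 1: pivot 1 → sign +
step 2: pivot -3/7 → sign −
signature = (1, 2, 0)

Answer: (1, 2, 0)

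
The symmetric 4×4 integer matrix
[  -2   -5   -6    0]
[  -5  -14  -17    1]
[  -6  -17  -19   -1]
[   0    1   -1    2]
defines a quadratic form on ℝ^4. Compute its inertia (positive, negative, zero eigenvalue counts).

step 0: pivot -2 → sign −
step 1: pivot -3/2 → sign −
step 2: pivot 5/3 → sign +
step 3: pivot -3/5 → sign −
signature = (1, 3, 0)

Answer: (1, 3, 0)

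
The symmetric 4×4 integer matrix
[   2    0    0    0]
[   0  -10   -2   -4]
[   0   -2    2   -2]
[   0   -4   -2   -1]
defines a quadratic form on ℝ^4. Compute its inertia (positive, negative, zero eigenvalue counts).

step 0: pivot 2 → sign +
step 1: pivot -10 → sign −
step 2: pivot 12/5 → sign +
step 3: row/col 3 already zero → sign 0
signature = (2, 1, 1)

Answer: (2, 1, 1)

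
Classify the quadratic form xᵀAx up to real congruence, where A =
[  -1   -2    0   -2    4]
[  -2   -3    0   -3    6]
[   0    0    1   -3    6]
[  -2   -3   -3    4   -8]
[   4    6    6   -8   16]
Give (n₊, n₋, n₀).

Answer: (2, 2, 1)

Derivation:
step 0: pivot -1 → sign −
step 1: pivot 1 → sign +
step 2: pivot 1 → sign +
step 3: pivot -2 → sign −
step 4: row/col 4 already zero → sign 0
signature = (2, 2, 1)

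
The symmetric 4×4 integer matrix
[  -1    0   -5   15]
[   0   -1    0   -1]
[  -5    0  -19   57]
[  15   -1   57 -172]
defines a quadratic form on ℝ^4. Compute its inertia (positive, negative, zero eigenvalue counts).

Answer: (1, 2, 1)

Derivation:
step 0: pivot -1 → sign −
step 1: pivot -1 → sign −
step 2: pivot 6 → sign +
step 3: row/col 3 already zero → sign 0
signature = (1, 2, 1)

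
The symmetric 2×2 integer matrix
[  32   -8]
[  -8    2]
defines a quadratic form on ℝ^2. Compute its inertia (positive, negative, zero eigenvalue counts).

step 0: pivot 32 → sign +
step 1: row/col 1 already zero → sign 0
signature = (1, 0, 1)

Answer: (1, 0, 1)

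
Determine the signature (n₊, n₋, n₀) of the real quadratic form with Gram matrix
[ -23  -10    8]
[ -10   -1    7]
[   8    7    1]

step 0: pivot -23 → sign −
step 1: pivot 77/23 → sign +
step 2: pivot 6/77 → sign +
signature = (2, 1, 0)

Answer: (2, 1, 0)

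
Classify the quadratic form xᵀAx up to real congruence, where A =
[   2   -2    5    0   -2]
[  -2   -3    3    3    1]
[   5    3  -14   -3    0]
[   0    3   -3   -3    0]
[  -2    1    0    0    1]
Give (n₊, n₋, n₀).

step 0: pivot 2 → sign +
step 1: pivot -5 → sign −
step 2: pivot -137/10 → sign −
step 3: pivot -132/137 → sign −
step 4: pivot 3/44 → sign +
signature = (2, 3, 0)

Answer: (2, 3, 0)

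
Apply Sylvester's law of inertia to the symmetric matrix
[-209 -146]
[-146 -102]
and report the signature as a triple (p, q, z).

Answer: (0, 2, 0)

Derivation:
step 0: pivot -209 → sign −
step 1: pivot -2/209 → sign −
signature = (0, 2, 0)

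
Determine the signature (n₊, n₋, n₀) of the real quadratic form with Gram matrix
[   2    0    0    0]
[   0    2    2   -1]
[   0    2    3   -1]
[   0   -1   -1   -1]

Answer: (3, 1, 0)

Derivation:
step 0: pivot 2 → sign +
step 1: pivot 2 → sign +
step 2: pivot 1 → sign +
step 3: pivot -3/2 → sign −
signature = (3, 1, 0)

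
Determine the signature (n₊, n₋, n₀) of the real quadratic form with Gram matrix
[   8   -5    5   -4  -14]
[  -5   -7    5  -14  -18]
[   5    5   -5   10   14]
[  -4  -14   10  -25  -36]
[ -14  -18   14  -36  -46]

Answer: (3, 2, 0)

Derivation:
step 0: pivot 8 → sign +
step 1: pivot -81/8 → sign −
step 2: pivot -130/81 → sign −
step 3: pivot 3/13 → sign +
step 4: pivot 6/5 → sign +
signature = (3, 2, 0)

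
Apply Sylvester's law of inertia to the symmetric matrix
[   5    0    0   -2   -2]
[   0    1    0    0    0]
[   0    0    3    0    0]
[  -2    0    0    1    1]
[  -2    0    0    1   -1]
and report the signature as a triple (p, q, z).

step 0: pivot 5 → sign +
step 1: pivot 1 → sign +
step 2: pivot 3 → sign +
step 3: pivot 1/5 → sign +
step 4: pivot -2 → sign −
signature = (4, 1, 0)

Answer: (4, 1, 0)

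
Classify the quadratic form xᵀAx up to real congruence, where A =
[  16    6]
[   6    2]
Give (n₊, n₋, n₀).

Answer: (1, 1, 0)

Derivation:
step 0: pivot 16 → sign +
step 1: pivot -1/4 → sign −
signature = (1, 1, 0)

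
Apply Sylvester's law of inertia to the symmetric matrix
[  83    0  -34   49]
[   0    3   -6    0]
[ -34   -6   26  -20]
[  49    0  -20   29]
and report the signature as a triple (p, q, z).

step 0: pivot 83 → sign +
step 1: pivot 3 → sign +
step 2: pivot 6/83 → sign +
step 3: row/col 3 already zero → sign 0
signature = (3, 0, 1)

Answer: (3, 0, 1)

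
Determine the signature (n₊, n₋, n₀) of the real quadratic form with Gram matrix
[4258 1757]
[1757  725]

Answer: (2, 0, 0)

Derivation:
step 0: pivot 4258 → sign +
step 1: pivot 1/4258 → sign +
signature = (2, 0, 0)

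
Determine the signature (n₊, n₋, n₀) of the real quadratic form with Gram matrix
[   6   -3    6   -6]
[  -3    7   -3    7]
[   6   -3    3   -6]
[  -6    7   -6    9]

step 0: pivot 6 → sign +
step 1: pivot 11/2 → sign +
step 2: pivot -3 → sign −
step 3: pivot 1/11 → sign +
signature = (3, 1, 0)

Answer: (3, 1, 0)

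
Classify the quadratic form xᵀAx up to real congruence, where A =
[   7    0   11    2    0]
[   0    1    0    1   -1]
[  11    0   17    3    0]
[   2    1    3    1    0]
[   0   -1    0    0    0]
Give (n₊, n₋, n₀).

Answer: (3, 2, 0)

Derivation:
step 0: pivot 7 → sign +
step 1: pivot 1 → sign +
step 2: pivot -2/7 → sign −
step 3: pivot -1/2 → sign −
step 4: pivot 1 → sign +
signature = (3, 2, 0)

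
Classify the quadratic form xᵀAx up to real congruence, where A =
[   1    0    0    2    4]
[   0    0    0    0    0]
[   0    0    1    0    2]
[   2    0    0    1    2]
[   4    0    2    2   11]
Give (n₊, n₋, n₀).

Answer: (3, 1, 1)

Derivation:
step 0: pivot 1 → sign +
step 1: pivot 1 → sign +
step 2: pivot -3 → sign −
step 3: pivot 3 → sign +
step 4: row/col 4 already zero → sign 0
signature = (3, 1, 1)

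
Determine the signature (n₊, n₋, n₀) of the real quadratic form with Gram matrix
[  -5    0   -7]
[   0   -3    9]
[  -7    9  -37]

Answer: (0, 3, 0)

Derivation:
step 0: pivot -5 → sign −
step 1: pivot -3 → sign −
step 2: pivot -1/5 → sign −
signature = (0, 3, 0)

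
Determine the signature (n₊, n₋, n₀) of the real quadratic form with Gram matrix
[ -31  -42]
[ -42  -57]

Answer: (0, 2, 0)

Derivation:
step 0: pivot -31 → sign −
step 1: pivot -3/31 → sign −
signature = (0, 2, 0)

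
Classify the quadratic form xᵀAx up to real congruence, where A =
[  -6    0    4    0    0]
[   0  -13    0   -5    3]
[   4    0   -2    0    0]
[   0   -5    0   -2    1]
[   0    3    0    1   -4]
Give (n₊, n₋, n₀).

step 0: pivot -6 → sign −
step 1: pivot -13 → sign −
step 2: pivot 2/3 → sign +
step 3: pivot -1/13 → sign −
step 4: pivot -3 → sign −
signature = (1, 4, 0)

Answer: (1, 4, 0)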